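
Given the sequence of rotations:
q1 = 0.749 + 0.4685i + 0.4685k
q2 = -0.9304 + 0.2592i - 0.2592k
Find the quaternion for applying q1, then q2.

q2 · q1 = -0.6969 - 0.2418i - 0.2429j - 0.63k
-0.6969 - 0.2418i - 0.2429j - 0.63k


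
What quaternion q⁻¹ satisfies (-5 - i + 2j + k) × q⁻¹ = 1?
-0.1613 + 0.0323i - 0.0645j - 0.0323k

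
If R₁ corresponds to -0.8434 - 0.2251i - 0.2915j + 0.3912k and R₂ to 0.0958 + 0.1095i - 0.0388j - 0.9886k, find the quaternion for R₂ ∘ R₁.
0.3193 - 0.4173i + 0.1845j + 0.8306k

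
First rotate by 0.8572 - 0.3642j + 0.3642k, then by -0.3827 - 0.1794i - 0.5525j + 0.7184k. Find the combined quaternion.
-0.7909 - 0.0934i - 0.2689j + 0.5418k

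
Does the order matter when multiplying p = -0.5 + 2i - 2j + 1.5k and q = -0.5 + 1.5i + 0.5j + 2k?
Yes: pq = -4.75 - 6.5i - j + 2.25k ≠ -4.75 + 3i + 2.5j - 5.75k = qp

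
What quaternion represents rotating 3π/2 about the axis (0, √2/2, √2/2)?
-0.7071 + 0.5j + 0.5k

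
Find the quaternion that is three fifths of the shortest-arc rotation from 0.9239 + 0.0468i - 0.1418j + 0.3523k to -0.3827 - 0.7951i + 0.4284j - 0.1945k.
0.689 + 0.5584i - 0.3552j + 0.2955k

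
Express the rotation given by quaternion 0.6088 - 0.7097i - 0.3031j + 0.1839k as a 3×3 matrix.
[[0.7486, 0.2063, -0.6301], [0.6541, -0.075, 0.7527], [0.108, -0.9756, -0.1911]]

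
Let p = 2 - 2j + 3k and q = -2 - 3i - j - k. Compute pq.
-3 - i - 7j - 14k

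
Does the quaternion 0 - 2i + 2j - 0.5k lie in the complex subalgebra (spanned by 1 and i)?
No. The quaternion -2i + 2j - 0.5k has j-coefficient y = 2 and k-coefficient z = -0.5, not both zero, so it does not lie in the complex subalgebra spanned by 1 and i.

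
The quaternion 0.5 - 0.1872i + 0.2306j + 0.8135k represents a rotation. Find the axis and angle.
axis = (-0.2162, 0.2663, 0.9393), θ = 2π/3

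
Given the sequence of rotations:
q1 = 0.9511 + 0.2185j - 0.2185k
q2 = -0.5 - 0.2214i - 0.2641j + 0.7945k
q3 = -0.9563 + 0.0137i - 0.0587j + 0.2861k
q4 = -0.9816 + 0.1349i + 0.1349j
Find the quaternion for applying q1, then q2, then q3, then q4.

q2 · q1 = -0.2442 - 0.3265i - 0.4088j + 0.8165k
q3 · q2 · q1 = -0.0196 + 0.3779i + 0.3007j - 0.8755k
q4 · q3 · q2 · q1 = -0.0723 - 0.4917i - 0.1797j + 0.849k
-0.0723 - 0.4917i - 0.1797j + 0.849k


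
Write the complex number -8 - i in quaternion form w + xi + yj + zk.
-8 - i + 0j + 0k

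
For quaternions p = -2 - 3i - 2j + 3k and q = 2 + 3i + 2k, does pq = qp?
No: pq = -1 - 16i + 11j + 8k ≠ -1 - 8i - 19j - 4k = qp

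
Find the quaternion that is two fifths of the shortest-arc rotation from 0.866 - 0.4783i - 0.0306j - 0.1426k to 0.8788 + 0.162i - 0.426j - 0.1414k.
0.9375 - 0.2358i - 0.2052j - 0.1529k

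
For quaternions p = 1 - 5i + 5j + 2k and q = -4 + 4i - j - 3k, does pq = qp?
No: pq = 27 + 11i - 28j - 26k ≠ 27 + 37i - 14j + 4k = qp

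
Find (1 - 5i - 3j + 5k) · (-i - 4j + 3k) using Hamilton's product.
-32 + 10i + 6j + 20k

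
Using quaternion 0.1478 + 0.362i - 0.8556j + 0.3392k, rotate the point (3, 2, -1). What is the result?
(-3.515, 0.145, 1.275)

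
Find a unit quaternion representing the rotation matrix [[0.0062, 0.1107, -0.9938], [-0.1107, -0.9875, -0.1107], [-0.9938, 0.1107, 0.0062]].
-0.0785 - 0.7049i + 0.7049k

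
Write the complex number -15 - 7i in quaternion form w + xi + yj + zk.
-15 - 7i + 0j + 0k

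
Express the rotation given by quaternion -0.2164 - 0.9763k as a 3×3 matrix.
[[-0.9063, -0.4225, 0], [0.4225, -0.9063, 0], [0, 0, 1]]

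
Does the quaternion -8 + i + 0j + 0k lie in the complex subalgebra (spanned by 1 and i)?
Yes. The quaternion -8 + i has j- and k-coefficients y = z = 0, so it lies in the complex subalgebra spanned by 1 and i.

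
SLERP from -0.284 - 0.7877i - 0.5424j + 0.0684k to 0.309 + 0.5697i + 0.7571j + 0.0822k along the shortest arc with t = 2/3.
-0.3046 - 0.6512i - 0.6943j - 0.0322k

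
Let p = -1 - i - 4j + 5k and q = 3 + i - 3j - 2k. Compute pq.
-4 + 19i - 6j + 24k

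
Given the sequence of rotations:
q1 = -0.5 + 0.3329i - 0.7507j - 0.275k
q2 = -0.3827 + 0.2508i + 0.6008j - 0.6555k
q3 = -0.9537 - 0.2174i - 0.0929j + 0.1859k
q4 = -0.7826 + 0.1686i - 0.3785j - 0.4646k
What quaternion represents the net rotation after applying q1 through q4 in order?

q2 · q1 = 0.3786 - 0.9101i - 0.1624j + 0.0447k
q3 · q2 · q1 = -0.5823 + 0.8117i - 0.0398j - 0.0215k
q4 · q3 · q2 · q1 = 0.2938 - 0.7438i - 0.1219j + 0.5879k
0.2938 - 0.7438i - 0.1219j + 0.5879k


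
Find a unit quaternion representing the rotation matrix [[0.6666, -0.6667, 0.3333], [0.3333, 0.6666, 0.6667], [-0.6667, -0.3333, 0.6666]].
0.866 - 0.2887i + 0.2887j + 0.2887k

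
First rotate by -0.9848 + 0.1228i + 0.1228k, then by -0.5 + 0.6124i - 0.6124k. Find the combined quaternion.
0.4924 - 0.6645i - 0.1504j + 0.5417k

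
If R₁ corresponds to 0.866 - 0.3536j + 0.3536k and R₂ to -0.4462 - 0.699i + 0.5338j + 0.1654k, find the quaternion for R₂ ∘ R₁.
-0.2561 - 0.3581i + 0.8672j + 0.2326k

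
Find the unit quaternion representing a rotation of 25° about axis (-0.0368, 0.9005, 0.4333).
0.9763 - 0.008i + 0.1949j + 0.0938k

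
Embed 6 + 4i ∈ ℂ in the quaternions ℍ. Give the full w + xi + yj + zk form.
6 + 4i + 0j + 0k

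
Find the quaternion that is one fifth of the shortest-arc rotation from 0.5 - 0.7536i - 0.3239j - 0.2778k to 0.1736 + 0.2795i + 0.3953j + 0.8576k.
0.3879 - 0.7151i - 0.3737j - 0.4455k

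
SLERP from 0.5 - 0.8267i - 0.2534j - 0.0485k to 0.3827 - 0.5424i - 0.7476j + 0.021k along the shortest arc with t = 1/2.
0.4616 - 0.716i - 0.5235j - 0.0144k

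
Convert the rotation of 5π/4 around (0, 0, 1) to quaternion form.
-0.3827 + 0.9239k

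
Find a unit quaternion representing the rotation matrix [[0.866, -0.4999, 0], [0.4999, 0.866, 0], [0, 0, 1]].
0.9659 + 0.2588k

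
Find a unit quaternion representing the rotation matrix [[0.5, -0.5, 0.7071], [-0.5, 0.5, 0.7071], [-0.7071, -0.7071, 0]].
0.7071 - 0.5i + 0.5j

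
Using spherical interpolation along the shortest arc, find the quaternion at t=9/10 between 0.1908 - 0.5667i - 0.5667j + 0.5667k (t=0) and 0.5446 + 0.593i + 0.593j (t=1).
-0.4834 - 0.6172i - 0.6172j + 0.0665k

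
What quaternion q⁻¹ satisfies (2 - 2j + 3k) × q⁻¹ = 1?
0.1176 + 0.1176j - 0.1765k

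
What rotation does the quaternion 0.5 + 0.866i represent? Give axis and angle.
axis = (1, 0, 0), θ = 2π/3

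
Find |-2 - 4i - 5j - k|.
√46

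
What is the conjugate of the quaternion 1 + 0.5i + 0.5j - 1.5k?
1 - 0.5i - 0.5j + 1.5k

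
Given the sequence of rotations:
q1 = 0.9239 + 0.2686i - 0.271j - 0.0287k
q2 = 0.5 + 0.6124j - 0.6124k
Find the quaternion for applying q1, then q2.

q2 · q1 = 0.6103 - 0.0492i + 0.2658j - 0.7446k
0.6103 - 0.0492i + 0.2658j - 0.7446k


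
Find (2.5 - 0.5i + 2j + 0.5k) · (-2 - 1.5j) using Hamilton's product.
-2 + 1.75i - 7.75j - 0.25k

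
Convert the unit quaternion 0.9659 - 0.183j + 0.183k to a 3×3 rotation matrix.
[[0.866, -0.3535, -0.3535], [0.3535, 0.933, -0.067], [0.3535, -0.067, 0.933]]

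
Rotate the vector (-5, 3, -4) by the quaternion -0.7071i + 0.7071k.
(4, -3, 5)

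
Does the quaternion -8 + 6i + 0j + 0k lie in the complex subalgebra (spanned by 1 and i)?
Yes. The quaternion -8 + 6i has j- and k-coefficients y = z = 0, so it lies in the complex subalgebra spanned by 1 and i.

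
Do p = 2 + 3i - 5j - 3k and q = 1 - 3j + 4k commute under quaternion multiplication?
No: pq = -1 - 26i - 23j - 4k ≠ -1 + 32i + j + 14k = qp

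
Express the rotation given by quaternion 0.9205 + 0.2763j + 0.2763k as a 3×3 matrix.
[[0.6946, -0.5087, 0.5087], [0.5087, 0.8473, 0.1527], [-0.5087, 0.1527, 0.8473]]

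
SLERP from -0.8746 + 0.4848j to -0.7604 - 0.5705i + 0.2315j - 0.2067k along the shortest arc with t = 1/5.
-0.8839 - 0.123i + 0.449j - 0.0446k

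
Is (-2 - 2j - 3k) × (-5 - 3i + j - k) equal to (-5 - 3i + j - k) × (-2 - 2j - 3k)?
No: pq = 9 + 11i + 17j + 11k ≠ 9 + i - j + 23k = qp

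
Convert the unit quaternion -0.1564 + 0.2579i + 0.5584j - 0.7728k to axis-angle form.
axis = (0.2611, 0.5654, -0.7824), θ = 198°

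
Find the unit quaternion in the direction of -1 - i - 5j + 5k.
-0.1387 - 0.1387i - 0.6934j + 0.6934k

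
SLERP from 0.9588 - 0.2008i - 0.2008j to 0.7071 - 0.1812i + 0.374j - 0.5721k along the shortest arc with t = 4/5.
0.8113 - 0.1977i + 0.2684j - 0.4803k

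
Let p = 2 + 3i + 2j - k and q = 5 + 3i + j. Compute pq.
-1 + 22i + 9j - 8k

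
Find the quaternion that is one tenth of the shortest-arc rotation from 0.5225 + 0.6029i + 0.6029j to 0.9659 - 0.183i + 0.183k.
0.6151 + 0.5456i + 0.5687j + 0.0232k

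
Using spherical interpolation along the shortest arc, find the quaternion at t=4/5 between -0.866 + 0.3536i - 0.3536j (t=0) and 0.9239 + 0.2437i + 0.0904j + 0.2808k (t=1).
-0.9527 - 0.1244i - 0.1519j - 0.2321k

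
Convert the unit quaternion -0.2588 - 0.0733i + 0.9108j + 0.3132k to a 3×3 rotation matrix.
[[-0.8553, 0.0286, -0.5173], [-0.2956, 0.7931, 0.5326], [0.4255, 0.6085, -0.6699]]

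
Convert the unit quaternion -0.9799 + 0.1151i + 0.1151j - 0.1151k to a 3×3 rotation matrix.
[[0.947, -0.1991, -0.2521], [0.2521, 0.947, 0.1991], [0.1991, -0.2521, 0.947]]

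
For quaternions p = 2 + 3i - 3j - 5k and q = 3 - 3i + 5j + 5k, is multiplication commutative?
No: pq = 55 + 13i + j + k ≠ 55 - 7i + j - 11k = qp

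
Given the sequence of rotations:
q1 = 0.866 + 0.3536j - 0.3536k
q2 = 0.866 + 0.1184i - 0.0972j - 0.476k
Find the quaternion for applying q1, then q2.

q2 · q1 = 0.616 + 0.3052i + 0.2639j - 0.6766k
0.616 + 0.3052i + 0.2639j - 0.6766k


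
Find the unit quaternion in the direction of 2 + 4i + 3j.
0.3714 + 0.7428i + 0.5571j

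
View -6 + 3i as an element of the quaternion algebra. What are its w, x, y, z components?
-6 + 3i + 0j + 0k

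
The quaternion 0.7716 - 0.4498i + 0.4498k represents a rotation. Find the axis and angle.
axis = (-√2/2, 0, √2/2), θ = 79°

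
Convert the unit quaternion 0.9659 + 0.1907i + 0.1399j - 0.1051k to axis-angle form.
axis = (0.7368, 0.5405, -0.4061), θ = π/6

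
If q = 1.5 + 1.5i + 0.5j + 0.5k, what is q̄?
1.5 - 1.5i - 0.5j - 0.5k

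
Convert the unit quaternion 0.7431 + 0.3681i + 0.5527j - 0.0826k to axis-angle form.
axis = (0.5501, 0.8259, -0.1234), θ = 84°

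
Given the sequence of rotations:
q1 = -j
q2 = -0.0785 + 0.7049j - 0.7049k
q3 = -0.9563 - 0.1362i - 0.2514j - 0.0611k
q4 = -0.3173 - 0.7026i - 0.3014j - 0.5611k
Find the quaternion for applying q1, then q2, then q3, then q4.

q2 · q1 = 0.7049 - 0.7049i + 0.0785j
q3 · q2 · q1 = -0.7504 + 0.5829i - 0.2092j - 0.231k
q4 · q3 · q2 · q1 = 0.455 + 0.2945i - 0.1968j + 0.817k
0.455 + 0.2945i - 0.1968j + 0.817k


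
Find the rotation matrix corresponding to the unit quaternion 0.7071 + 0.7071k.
[[0, -1, 0], [1, 0, 0], [0, 0, 1]]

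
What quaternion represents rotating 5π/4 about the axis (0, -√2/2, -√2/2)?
-0.3827 - 0.6533j - 0.6533k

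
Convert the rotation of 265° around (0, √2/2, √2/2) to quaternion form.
-0.6756 + 0.5213j + 0.5213k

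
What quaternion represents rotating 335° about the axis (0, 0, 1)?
-0.9763 + 0.2164k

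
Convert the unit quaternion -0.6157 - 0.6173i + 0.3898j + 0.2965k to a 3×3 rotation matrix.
[[0.5203, -0.1161, -0.8461], [-0.8464, 0.0621, -0.529], [0.1139, 0.9913, -0.066]]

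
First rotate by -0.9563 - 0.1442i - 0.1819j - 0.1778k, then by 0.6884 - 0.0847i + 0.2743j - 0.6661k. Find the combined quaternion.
-0.7391 - 0.1882i - 0.3065j + 0.5696k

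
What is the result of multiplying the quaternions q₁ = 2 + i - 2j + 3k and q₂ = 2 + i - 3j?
-3 + 13i - 7j + 5k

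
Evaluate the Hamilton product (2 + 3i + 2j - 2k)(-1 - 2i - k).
2 - 9i + 5j + 4k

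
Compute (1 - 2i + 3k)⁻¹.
0.0714 + 0.1429i - 0.2143k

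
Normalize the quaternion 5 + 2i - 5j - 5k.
0.5625 + 0.225i - 0.5625j - 0.5625k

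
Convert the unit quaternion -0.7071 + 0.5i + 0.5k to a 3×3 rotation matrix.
[[0.5, 0.7071, 0.5], [-0.7071, 0, 0.7071], [0.5, -0.7071, 0.5]]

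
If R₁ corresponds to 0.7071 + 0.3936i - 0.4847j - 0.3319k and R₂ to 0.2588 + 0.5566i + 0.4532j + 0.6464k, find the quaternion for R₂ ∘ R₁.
0.3981 + 0.6583i + 0.6342j - 0.077k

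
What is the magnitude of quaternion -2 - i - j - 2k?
√10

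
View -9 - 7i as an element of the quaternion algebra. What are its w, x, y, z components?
-9 - 7i + 0j + 0k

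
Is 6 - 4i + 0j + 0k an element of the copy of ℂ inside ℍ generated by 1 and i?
Yes. The quaternion 6 - 4i has j- and k-coefficients y = z = 0, so it lies in the complex subalgebra spanned by 1 and i.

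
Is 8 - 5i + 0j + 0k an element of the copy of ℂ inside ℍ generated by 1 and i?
Yes. The quaternion 8 - 5i has j- and k-coefficients y = z = 0, so it lies in the complex subalgebra spanned by 1 and i.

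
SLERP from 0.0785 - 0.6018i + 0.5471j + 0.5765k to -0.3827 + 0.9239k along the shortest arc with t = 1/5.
-0.0244 - 0.5162i + 0.4693j + 0.7161k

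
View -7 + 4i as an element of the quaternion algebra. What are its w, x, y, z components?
-7 + 4i + 0j + 0k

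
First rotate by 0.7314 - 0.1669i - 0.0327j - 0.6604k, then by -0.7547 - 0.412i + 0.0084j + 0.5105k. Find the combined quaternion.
-0.2833 - 0.1642i - 0.3265j + 0.8867k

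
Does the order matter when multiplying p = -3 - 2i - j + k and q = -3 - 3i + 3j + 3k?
Yes: pq = 3 + 9i - 3j - 21k ≠ 3 + 21i - 9j - 3k = qp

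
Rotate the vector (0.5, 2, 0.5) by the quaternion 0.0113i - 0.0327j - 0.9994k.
(-0.513, -1.963, 0.618)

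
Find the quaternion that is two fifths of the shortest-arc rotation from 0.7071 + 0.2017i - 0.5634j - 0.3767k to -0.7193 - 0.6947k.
0.8941 + 0.1483i - 0.4141j + 0.0846k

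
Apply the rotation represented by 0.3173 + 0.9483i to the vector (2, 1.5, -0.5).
(2, -0.897, 1.302)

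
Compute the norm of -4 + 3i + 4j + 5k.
√66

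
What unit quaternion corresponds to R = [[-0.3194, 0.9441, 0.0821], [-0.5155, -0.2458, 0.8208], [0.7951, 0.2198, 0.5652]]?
-0.5 + 0.3005i + 0.3565j + 0.7298k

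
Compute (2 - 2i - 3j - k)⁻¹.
0.1111 + 0.1111i + 0.1667j + 0.0556k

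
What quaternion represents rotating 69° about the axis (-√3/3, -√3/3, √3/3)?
0.8241 - 0.327i - 0.327j + 0.327k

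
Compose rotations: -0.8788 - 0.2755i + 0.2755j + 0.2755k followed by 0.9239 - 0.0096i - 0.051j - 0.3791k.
-0.6961 - 0.1557i + 0.4064j + 0.571k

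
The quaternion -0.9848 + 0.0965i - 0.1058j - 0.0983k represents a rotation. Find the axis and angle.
axis = (0.5556, -0.6091, -0.5659), θ = 340°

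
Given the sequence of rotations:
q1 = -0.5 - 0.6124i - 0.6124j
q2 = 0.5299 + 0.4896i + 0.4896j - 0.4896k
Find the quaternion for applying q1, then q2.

q2 · q1 = 0.3347 - 0.8691i - 0.2695j + 0.2448k
0.3347 - 0.8691i - 0.2695j + 0.2448k


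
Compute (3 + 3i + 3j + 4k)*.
3 - 3i - 3j - 4k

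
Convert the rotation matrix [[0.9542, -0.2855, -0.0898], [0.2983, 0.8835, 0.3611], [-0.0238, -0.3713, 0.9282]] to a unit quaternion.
0.9703 - 0.1887i - 0.017j + 0.1504k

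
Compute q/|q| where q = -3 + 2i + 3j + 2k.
-0.5883 + 0.3922i + 0.5883j + 0.3922k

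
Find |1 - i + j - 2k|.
√7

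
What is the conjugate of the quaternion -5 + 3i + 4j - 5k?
-5 - 3i - 4j + 5k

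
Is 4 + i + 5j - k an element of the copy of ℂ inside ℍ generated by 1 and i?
No. The quaternion 4 + i + 5j - k has j-coefficient y = 5 and k-coefficient z = -1, not both zero, so it does not lie in the complex subalgebra spanned by 1 and i.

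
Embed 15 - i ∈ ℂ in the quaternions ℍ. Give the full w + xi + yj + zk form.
15 - i + 0j + 0k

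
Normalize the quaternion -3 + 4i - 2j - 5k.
-0.4082 + 0.5443i - 0.2722j - 0.6804k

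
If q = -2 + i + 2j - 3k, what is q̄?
-2 - i - 2j + 3k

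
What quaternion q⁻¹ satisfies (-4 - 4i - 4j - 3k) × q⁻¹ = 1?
-0.0702 + 0.0702i + 0.0702j + 0.0526k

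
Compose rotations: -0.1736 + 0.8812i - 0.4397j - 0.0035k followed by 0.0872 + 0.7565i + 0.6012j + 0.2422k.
-0.4166 + 0.0499i + 0.0734j - 0.9048k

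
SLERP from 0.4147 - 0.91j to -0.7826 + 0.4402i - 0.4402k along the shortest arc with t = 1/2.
0.7356 - 0.2705i - 0.5591j + 0.2705k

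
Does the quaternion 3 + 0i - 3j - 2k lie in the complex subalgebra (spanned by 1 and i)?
No. The quaternion 3 - 3j - 2k has j-coefficient y = -3 and k-coefficient z = -2, not both zero, so it does not lie in the complex subalgebra spanned by 1 and i.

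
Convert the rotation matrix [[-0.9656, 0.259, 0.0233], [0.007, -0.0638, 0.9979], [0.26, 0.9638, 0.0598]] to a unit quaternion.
-0.0872 + 0.098i + 0.6786j + 0.7227k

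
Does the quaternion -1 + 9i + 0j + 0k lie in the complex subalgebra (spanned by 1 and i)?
Yes. The quaternion -1 + 9i has j- and k-coefficients y = z = 0, so it lies in the complex subalgebra spanned by 1 and i.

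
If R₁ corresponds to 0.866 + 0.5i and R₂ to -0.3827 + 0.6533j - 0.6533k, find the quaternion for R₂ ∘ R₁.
-0.3314 - 0.1913i + 0.2391j - 0.8924k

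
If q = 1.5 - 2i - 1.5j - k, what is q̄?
1.5 + 2i + 1.5j + k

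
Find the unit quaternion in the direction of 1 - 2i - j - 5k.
0.1796 - 0.3592i - 0.1796j - 0.898k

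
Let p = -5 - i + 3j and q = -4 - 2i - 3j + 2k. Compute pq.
27 + 20i + 5j - k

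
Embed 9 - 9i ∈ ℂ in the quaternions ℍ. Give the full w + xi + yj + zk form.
9 - 9i + 0j + 0k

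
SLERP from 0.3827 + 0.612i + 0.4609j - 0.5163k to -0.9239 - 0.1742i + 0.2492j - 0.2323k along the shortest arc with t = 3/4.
0.9313 + 0.3582i - 0.0604j + 0.0269k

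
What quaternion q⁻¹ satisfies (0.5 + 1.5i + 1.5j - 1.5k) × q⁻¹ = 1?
0.0714 - 0.2143i - 0.2143j + 0.2143k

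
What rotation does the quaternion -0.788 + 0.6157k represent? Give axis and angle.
axis = (0, 0, 1), θ = 284°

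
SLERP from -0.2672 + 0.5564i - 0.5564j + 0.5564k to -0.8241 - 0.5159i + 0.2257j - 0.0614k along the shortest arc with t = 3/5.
0.4698 + 0.6741i - 0.4593j + 0.3376k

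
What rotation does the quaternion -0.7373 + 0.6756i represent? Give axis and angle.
axis = (1, 0, 0), θ = 275°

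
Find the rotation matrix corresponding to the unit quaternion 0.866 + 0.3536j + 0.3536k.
[[0.4999, -0.6124, 0.6124], [0.6124, 0.7499, 0.2501], [-0.6124, 0.2501, 0.7499]]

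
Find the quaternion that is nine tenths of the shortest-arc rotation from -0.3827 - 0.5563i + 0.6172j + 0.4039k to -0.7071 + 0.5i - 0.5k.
0.627 - 0.558i + 0.0856j + 0.5369k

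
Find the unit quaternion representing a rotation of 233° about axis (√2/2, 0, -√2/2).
-0.4462 + 0.6328i - 0.6328k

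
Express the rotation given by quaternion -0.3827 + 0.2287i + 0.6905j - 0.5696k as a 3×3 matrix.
[[-0.6025, -0.1201, -0.789], [0.7518, 0.2465, -0.6116], [0.268, -0.9617, -0.0582]]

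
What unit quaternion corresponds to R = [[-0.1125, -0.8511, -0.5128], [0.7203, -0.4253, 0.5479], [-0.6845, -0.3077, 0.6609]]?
0.5299 - 0.4037i + 0.081j + 0.7414k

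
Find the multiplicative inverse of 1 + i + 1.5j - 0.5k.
0.2222 - 0.2222i - 0.3333j + 0.1111k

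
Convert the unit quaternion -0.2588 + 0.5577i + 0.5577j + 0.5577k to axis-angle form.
axis = (√3/3, √3/3, √3/3), θ = 7π/6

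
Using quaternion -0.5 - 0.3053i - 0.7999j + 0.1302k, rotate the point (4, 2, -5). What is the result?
(-3.619, 5.56, -0.993)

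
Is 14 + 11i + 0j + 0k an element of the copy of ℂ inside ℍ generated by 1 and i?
Yes. The quaternion 14 + 11i has j- and k-coefficients y = z = 0, so it lies in the complex subalgebra spanned by 1 and i.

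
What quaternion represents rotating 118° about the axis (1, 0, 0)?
0.515 + 0.8572i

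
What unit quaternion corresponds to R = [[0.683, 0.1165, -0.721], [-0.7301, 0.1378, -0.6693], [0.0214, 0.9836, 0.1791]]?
0.7071 + 0.5844i - 0.2625j - 0.2993k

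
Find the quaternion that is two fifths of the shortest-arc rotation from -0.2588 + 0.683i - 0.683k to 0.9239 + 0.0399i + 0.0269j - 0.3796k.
0.3242 + 0.5644i + 0.0154j - 0.759k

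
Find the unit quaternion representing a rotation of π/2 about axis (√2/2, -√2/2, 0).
0.7071 + 0.5i - 0.5j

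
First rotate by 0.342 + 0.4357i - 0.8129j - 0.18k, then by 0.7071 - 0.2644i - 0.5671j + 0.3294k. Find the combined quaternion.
-0.0447 + 0.5875i - 0.6728j + 0.4474k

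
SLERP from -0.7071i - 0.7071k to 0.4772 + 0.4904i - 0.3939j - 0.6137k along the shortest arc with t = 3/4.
0.4296 + 0.1842i - 0.3546j - 0.8098k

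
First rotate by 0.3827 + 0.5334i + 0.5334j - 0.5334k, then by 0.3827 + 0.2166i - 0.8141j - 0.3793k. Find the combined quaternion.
0.2628 + 0.9236i - 0.1942j + 0.2005k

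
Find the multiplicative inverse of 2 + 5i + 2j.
0.0606 - 0.1515i - 0.0606j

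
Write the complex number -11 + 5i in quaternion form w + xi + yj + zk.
-11 + 5i + 0j + 0k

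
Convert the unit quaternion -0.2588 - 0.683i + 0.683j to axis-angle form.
axis = (-√2/2, √2/2, 0), θ = 7π/6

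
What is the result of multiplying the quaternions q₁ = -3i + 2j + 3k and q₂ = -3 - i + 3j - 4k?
3 - 8i - 21j - 16k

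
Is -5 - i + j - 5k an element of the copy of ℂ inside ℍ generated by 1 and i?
No. The quaternion -5 - i + j - 5k has j-coefficient y = 1 and k-coefficient z = -5, not both zero, so it does not lie in the complex subalgebra spanned by 1 and i.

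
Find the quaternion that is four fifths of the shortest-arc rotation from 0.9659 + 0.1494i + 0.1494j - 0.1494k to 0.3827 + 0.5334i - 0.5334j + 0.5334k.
0.5959 + 0.5147i - 0.4359j + 0.4359k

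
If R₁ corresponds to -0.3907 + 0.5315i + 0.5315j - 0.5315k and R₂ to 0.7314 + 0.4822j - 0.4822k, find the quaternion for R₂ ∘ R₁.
-0.7983 + 0.3887i - 0.0559j - 0.4566k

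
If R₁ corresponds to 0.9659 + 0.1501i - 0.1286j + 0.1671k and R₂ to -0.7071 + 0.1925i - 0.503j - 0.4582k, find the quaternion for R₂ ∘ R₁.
-0.7 - 0.0632i - 0.4959j - 0.51k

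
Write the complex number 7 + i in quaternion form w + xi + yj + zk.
7 + i + 0j + 0k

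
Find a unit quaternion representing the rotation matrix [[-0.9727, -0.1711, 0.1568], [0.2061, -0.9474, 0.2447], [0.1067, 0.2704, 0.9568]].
0.0958 + 0.0669i + 0.1308j + 0.9845k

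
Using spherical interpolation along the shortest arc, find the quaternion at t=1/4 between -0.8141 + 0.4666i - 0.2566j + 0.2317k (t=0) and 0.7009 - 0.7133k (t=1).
-0.8279 + 0.3648i - 0.2006j + 0.3759k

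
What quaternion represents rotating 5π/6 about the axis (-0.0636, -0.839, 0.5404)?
0.2588 - 0.0614i - 0.8104j + 0.522k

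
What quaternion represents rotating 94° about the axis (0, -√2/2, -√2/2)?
0.682 - 0.5171j - 0.5171k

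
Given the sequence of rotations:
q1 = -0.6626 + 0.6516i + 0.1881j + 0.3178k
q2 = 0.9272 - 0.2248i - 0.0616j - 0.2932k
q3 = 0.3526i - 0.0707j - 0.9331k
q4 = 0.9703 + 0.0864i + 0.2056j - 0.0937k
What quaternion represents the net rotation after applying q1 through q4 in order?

q2 · q1 = -0.3631 + 0.7887i + 0.0956j + 0.4868k
q3 · q2 · q1 = 0.1829 - 0.0732i - 0.8819j + 0.4283k
q4 · q3 · q2 · q1 = 0.4052 - 0.0498i - 0.8482j + 0.3373k
0.4052 - 0.0498i - 0.8482j + 0.3373k


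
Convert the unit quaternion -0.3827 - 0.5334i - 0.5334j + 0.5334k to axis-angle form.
axis = (-√3/3, -√3/3, √3/3), θ = 5π/4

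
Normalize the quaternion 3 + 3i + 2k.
0.6396 + 0.6396i + 0.4264k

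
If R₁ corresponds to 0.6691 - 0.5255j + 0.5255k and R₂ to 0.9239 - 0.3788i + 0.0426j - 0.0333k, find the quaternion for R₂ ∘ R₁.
0.6581 - 0.2486i - 0.2579j + 0.6623k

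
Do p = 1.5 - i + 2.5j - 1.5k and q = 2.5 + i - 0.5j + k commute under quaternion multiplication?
No: pq = 7.5 + 0.75i + 5j - 4.25k ≠ 7.5 - 2.75i + 6j - 0.25k = qp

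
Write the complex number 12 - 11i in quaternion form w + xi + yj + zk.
12 - 11i + 0j + 0k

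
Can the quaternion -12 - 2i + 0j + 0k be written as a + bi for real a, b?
Yes. The quaternion -12 - 2i has j- and k-coefficients y = z = 0, so it lies in the complex subalgebra spanned by 1 and i.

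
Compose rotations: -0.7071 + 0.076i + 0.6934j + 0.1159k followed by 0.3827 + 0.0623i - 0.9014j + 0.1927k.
0.3274 - 0.2531i + 0.9102j + 0.0198k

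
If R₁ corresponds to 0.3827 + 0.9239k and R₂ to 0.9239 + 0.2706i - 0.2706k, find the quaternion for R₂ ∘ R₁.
0.6036 + 0.1036i - 0.25j + 0.75k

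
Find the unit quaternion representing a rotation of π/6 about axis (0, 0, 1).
0.9659 + 0.2588k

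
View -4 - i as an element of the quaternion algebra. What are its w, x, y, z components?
-4 - i + 0j + 0k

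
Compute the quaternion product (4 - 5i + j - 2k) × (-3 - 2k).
-16 + 13i - 13j - 2k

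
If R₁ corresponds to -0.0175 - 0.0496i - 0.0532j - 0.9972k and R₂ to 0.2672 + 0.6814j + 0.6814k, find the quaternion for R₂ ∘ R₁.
0.7111 - 0.6565i - 0.0599j - 0.2446k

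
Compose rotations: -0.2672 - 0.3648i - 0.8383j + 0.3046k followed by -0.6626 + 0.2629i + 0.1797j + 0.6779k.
0.2171 + 0.7945i + 0.1801j - 0.5378k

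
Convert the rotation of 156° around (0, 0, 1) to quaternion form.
0.2079 + 0.9781k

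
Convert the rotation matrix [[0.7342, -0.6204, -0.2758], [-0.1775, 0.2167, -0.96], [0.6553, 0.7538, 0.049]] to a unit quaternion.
0.7071 + 0.6059i - 0.3292j + 0.1566k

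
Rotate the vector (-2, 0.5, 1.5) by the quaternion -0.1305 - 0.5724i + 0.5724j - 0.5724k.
(0.978, -0.351, -2.328)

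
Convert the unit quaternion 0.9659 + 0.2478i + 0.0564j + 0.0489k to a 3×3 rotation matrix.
[[0.9889, -0.0665, 0.1332], [0.1224, 0.8724, -0.4732], [-0.0847, 0.4842, 0.8708]]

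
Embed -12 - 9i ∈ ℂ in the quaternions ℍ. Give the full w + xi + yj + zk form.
-12 - 9i + 0j + 0k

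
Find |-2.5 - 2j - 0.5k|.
3.24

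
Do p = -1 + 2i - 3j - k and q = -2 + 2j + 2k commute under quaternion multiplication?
No: pq = 10 - 8i + 4k ≠ 10 + 8j - 4k = qp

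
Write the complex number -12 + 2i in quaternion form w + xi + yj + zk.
-12 + 2i + 0j + 0k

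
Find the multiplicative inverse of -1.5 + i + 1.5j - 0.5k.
-0.2609 - 0.1739i - 0.2609j + 0.087k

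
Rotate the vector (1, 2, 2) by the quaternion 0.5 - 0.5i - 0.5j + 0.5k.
(-2, 1, -2)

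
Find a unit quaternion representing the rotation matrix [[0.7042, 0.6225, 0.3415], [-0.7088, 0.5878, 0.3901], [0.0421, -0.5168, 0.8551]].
0.887 - 0.2556i + 0.0844j - 0.3752k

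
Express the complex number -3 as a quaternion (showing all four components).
-3 + 0i + 0j + 0k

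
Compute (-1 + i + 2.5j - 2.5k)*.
-1 - i - 2.5j + 2.5k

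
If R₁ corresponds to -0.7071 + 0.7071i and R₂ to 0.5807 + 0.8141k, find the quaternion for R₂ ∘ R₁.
-0.4106 + 0.4106i + 0.5757j - 0.5757k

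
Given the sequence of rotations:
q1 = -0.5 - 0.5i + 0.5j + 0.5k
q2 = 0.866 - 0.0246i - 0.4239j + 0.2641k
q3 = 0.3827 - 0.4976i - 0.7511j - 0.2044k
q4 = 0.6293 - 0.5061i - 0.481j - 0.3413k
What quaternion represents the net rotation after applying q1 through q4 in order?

q2 · q1 = -0.3654 - 0.7647i + 0.5252j + 0.0767k
q3 · q2 · q1 = -0.1102 - 0.0611i + 0.6699j - 0.7317k
q4 · q3 · q2 · q1 = -0.0278 + 0.5979i + 0.1251j - 0.7913k
-0.0278 + 0.5979i + 0.1251j - 0.7913k


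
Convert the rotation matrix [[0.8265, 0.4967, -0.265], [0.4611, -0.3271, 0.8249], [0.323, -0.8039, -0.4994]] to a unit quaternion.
-0.5 + 0.8144i + 0.294j + 0.0178k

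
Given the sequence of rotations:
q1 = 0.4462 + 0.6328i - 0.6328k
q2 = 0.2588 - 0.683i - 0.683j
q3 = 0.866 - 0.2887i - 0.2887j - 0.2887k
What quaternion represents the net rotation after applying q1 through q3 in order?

q2 · q1 = 0.5477 + 0.2912i - 0.737j + 0.2684k
q3 · q2 · q1 = 0.4231 - 0.1962i - 0.8029j + 0.3712k
0.4231 - 0.1962i - 0.8029j + 0.3712k


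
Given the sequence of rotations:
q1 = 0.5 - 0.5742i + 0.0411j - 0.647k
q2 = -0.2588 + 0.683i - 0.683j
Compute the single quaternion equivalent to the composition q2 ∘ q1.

q2 · q1 = 0.2908 + 0.932i + 0.0898j - 0.1967k
0.2908 + 0.932i + 0.0898j - 0.1967k


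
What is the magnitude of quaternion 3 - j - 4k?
√26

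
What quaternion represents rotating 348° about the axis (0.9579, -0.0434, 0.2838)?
-0.9945 + 0.1001i - 0.0045j + 0.0297k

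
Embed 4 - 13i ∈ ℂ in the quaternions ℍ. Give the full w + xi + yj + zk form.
4 - 13i + 0j + 0k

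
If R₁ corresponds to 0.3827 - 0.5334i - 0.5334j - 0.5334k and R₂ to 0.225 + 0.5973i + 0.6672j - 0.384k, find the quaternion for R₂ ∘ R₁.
0.5558 - 0.4521i + 0.6587j - 0.2297k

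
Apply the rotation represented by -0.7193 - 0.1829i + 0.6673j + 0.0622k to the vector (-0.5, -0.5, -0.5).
(0.518, -0.206, -0.663)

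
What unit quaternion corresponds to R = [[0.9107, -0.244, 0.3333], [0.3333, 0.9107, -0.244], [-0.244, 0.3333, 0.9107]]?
0.9659 + 0.1494i + 0.1494j + 0.1494k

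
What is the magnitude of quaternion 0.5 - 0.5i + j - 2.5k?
2.784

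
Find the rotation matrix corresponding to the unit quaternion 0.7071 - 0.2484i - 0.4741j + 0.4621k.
[[0.1234, -0.418, -0.9], [0.889, 0.4495, -0.0869], [0.4409, -0.7895, 0.4271]]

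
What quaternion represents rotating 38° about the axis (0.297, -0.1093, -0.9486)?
0.9455 + 0.0967i - 0.0356j - 0.3088k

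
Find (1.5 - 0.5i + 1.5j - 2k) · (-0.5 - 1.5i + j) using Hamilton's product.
-3 + 3.75j + 2.75k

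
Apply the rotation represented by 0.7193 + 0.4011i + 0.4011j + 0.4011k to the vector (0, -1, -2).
(-1.542, 0.154, -1.612)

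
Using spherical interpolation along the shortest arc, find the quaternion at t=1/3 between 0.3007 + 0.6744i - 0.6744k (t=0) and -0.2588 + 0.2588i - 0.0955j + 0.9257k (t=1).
0.3228 + 0.396i + 0.0373j - 0.8588k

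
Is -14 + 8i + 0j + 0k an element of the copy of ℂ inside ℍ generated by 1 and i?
Yes. The quaternion -14 + 8i has j- and k-coefficients y = z = 0, so it lies in the complex subalgebra spanned by 1 and i.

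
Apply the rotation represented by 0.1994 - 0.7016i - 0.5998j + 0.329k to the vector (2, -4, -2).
(-1.312, 2.979, 3.661)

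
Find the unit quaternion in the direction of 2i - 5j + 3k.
0.3244i - 0.8111j + 0.4867k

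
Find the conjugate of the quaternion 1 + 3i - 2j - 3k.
1 - 3i + 2j + 3k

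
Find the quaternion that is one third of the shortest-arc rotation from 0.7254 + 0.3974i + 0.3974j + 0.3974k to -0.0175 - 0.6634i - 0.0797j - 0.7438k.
0.5317 + 0.5396i + 0.3179j + 0.5701k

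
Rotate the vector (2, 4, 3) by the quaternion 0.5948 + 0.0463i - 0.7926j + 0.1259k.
(-4.263, 3.245, 0.549)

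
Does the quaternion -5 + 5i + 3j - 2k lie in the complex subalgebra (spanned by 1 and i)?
No. The quaternion -5 + 5i + 3j - 2k has j-coefficient y = 3 and k-coefficient z = -2, not both zero, so it does not lie in the complex subalgebra spanned by 1 and i.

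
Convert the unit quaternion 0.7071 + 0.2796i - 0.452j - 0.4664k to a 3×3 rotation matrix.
[[0.1563, 0.4068, -0.9], [-0.9123, 0.4086, 0.0262], [0.3784, 0.817, 0.435]]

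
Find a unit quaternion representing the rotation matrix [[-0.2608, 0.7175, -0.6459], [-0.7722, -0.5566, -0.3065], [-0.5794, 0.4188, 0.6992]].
-0.4695 - 0.3862i + 0.0354j + 0.7932k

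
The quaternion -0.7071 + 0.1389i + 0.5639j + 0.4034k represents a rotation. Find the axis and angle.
axis = (0.1964, 0.7975, 0.5705), θ = 3π/2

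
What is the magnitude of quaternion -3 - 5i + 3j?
√43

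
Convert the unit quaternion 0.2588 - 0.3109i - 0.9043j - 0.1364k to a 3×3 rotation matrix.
[[-0.6727, 0.6329, -0.3833], [0.4917, 0.7695, 0.4076], [0.5529, 0.0858, -0.8288]]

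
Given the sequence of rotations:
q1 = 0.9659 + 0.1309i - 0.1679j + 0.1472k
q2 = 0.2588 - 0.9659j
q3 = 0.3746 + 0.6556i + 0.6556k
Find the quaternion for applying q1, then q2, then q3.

q2 · q1 = 0.0878 - 0.1083i - 0.9764j + 0.1645k
q3 · q2 · q1 = -0.004 + 0.6571i - 0.5446j - 0.5209k
-0.004 + 0.6571i - 0.5446j - 0.5209k


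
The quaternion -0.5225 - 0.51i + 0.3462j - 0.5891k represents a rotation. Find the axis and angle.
axis = (-0.5981, 0.406, -0.6909), θ = 243°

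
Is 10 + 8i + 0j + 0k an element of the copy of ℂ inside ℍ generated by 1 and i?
Yes. The quaternion 10 + 8i has j- and k-coefficients y = z = 0, so it lies in the complex subalgebra spanned by 1 and i.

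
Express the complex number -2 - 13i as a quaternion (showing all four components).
-2 - 13i + 0j + 0k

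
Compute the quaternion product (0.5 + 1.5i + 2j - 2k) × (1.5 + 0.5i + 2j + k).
-2 + 8.5i + 1.5j - 0.5k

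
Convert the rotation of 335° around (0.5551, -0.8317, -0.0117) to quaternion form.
-0.9763 + 0.1201i - 0.18j - 0.0025k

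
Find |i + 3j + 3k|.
√19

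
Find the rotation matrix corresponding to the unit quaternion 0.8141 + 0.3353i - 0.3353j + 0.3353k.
[[0.5503, -0.7708, -0.3211], [0.3211, 0.5503, -0.7708], [0.7708, 0.3211, 0.5503]]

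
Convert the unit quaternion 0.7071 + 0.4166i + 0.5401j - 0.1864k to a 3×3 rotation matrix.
[[0.3471, 0.7136, 0.6085], [0.1864, 0.5834, -0.7905], [-0.9191, 0.3878, 0.0695]]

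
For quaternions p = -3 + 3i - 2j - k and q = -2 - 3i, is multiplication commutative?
No: pq = 15 + 3i + 7j - 4k ≠ 15 + 3i + j + 8k = qp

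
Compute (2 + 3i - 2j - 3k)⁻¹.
0.0769 - 0.1154i + 0.0769j + 0.1154k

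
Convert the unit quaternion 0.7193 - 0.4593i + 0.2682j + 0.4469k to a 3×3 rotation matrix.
[[0.4567, -0.8893, -0.0247], [0.3965, 0.1786, 0.9005], [-0.7964, -0.421, 0.4342]]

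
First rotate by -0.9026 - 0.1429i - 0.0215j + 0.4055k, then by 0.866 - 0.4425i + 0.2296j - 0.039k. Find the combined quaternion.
-0.8241 + 0.3679i - 0.0408j + 0.4287k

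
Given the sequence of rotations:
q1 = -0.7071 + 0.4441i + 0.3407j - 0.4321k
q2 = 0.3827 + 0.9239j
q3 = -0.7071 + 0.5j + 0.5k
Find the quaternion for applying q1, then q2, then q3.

q2 · q1 = -0.5854 - 0.2293i - 0.5229j - 0.5757k
q3 · q2 · q1 = 0.9632 + 0.1357i - 0.0376j + 0.229k
0.9632 + 0.1357i - 0.0376j + 0.229k


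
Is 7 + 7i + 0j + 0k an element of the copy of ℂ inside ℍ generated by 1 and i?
Yes. The quaternion 7 + 7i has j- and k-coefficients y = z = 0, so it lies in the complex subalgebra spanned by 1 and i.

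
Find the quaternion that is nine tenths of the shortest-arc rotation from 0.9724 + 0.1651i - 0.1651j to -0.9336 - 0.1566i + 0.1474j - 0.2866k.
0.9411 + 0.1581i - 0.1498j + 0.2586k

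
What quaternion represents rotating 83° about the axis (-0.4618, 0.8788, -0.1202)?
0.749 - 0.306i + 0.5823j - 0.0796k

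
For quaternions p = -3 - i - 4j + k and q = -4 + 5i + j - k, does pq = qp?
No: pq = 22 - 8i + 17j + 18k ≠ 22 - 14i + 9j - 20k = qp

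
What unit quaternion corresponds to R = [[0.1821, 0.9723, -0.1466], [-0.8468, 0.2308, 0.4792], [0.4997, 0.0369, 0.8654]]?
0.7547 - 0.1465i - 0.2141j - 0.6026k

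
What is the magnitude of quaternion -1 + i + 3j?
√11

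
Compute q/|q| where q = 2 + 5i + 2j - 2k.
0.3288 + 0.822i + 0.3288j - 0.3288k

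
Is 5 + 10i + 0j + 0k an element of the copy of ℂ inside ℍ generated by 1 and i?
Yes. The quaternion 5 + 10i has j- and k-coefficients y = z = 0, so it lies in the complex subalgebra spanned by 1 and i.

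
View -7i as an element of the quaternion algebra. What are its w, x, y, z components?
0 - 7i + 0j + 0k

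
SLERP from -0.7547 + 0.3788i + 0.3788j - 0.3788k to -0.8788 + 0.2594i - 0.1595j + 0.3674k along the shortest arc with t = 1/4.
-0.865 + 0.3812i + 0.2591j - 0.1985k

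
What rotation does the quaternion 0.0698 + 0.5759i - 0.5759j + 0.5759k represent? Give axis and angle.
axis = (√3/3, -√3/3, √3/3), θ = 172°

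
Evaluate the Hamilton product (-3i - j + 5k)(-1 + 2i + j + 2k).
-3 - 4i + 17j - 6k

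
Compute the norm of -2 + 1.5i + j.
2.693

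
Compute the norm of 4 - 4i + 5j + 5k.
√82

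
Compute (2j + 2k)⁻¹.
-0.25j - 0.25k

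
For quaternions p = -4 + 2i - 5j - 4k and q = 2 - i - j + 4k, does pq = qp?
No: pq = 5 - 16i - 10j - 31k ≠ 5 + 32i - 2j - 17k = qp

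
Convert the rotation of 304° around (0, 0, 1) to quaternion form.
-0.8829 + 0.4695k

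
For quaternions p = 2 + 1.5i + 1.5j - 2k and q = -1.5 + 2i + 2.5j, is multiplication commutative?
No: pq = -9.75 + 6.75i - 1.25j + 3.75k ≠ -9.75 - 3.25i + 6.75j + 2.25k = qp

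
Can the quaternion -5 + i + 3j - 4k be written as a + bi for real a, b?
No. The quaternion -5 + i + 3j - 4k has j-coefficient y = 3 and k-coefficient z = -4, not both zero, so it does not lie in the complex subalgebra spanned by 1 and i.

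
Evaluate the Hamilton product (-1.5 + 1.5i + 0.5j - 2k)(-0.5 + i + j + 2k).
2.75 + 0.75i - 6.75j - k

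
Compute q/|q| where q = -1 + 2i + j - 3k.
-0.2582 + 0.5164i + 0.2582j - 0.7746k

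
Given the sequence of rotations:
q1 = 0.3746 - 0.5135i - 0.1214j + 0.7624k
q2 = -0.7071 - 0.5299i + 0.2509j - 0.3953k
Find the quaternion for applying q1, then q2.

q2 · q1 = -0.2051 + 0.3079i + 0.7868j - 0.494k
-0.2051 + 0.3079i + 0.7868j - 0.494k


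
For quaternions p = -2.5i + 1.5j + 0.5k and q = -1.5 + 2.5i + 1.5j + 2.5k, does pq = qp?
No: pq = 2.75 + 6.75i + 5.25j - 8.25k ≠ 2.75 + 0.75i - 9.75j + 6.75k = qp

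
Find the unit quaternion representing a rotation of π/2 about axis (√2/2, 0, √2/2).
0.7071 + 0.5i + 0.5k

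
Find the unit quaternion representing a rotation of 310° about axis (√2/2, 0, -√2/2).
-0.9063 + 0.2988i - 0.2988k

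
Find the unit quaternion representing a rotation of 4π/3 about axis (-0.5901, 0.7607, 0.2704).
-0.5 - 0.511i + 0.6588j + 0.2342k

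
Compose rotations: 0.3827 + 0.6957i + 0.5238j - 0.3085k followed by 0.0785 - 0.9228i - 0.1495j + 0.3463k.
0.8572 - 0.4338i - 0.0599j - 0.271k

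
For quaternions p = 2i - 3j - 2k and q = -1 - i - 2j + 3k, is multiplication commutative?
No: pq = 2 - 15i - j - 5k ≠ 2 + 11i + 7j + 9k = qp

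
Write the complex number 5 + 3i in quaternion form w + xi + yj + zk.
5 + 3i + 0j + 0k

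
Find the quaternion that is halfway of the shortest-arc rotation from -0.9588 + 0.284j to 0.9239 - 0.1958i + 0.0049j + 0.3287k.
-0.9698 + 0.1009i + 0.1438j - 0.1693k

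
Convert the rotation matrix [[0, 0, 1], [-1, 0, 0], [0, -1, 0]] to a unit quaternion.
-0.5 + 0.5i - 0.5j + 0.5k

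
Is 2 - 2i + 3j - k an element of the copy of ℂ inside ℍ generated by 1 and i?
No. The quaternion 2 - 2i + 3j - k has j-coefficient y = 3 and k-coefficient z = -1, not both zero, so it does not lie in the complex subalgebra spanned by 1 and i.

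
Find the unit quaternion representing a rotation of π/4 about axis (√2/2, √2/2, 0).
0.9239 + 0.2706i + 0.2706j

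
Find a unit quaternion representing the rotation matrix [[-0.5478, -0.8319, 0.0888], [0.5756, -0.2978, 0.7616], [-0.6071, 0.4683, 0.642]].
0.4462 - 0.1643i + 0.3899j + 0.7886k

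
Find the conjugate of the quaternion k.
-k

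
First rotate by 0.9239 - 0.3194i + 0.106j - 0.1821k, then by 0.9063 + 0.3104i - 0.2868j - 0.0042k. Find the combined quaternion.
0.9661 + 0.05i - 0.111j - 0.2276k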